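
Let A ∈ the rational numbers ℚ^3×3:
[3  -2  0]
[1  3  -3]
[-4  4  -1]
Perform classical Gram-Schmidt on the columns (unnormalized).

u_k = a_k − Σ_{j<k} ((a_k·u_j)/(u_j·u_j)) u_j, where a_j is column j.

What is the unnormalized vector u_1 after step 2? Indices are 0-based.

u_1 = (5/26, 97/26, 14/13)

Step 1: u_0 = a_0 = (3, 1, -4).
Step 2: u_1 = a_1 − (-19/26)·u_0 = (5/26, 97/26, 14/13).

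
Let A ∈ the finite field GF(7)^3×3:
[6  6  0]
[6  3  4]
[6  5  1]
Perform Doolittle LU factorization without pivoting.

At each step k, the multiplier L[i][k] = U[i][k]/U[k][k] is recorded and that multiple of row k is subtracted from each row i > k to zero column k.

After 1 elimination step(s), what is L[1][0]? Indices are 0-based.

k=0: U[0][0]=6
  eliminate (1,0): mult=1, new row 1: (0, 4, 4); set L[1][0]=1
  eliminate (2,0): mult=1, new row 2: (0, 6, 1); set L[2][0]=1

L[1][0] = 1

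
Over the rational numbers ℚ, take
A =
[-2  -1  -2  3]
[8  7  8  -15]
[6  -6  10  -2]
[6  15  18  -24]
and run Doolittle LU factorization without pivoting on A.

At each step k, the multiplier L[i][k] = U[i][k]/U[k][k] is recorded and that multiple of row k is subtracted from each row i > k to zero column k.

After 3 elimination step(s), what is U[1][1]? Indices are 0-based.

U[1][1] = 3

[col 0] pivot -2
  R1 -= -4*R0 → (0, 3, 0, -3)  (L[1][0] := -4)
  R2 -= -3*R0 → (0, -9, 4, 7)  (L[2][0] := -3)
  R3 -= -3*R0 → (0, 12, 12, -15)  (L[3][0] := -3)
[col 1] pivot 3
  R2 -= -3*R1 → (0, 0, 4, -2)  (L[2][1] := -3)
  R3 -= 4*R1 → (0, 0, 12, -3)  (L[3][1] := 4)
[col 2] pivot 4
  R3 -= 3*R2 → (0, 0, 0, 3)  (L[3][2] := 3)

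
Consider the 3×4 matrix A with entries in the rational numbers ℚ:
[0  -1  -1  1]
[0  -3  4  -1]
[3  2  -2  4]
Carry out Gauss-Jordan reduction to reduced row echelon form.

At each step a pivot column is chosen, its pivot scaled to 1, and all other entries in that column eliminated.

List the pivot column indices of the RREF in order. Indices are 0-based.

pivot columns: 0, 1, 2

pivot(0,0): swap R0↔R2
pivot(0,0)=3: scale R0 → (1, 2/3, -2/3, 4/3)
pivot(1,1)=-3: scale R1 → (0, 1, -4/3, 1/3)
  clear (0,1): R0 −= (2/3)R1 → (1, 0, 2/9, 10/9)
  clear (2,1): R2 −= (-1)R1 → (0, 0, -7/3, 4/3)
pivot(2,2)=-7/3: scale R2 → (0, 0, 1, -4/7)
  clear (0,2): R0 −= (2/9)R2 → (1, 0, 0, 26/21)
  clear (1,2): R1 −= (-4/3)R2 → (0, 1, 0, -3/7)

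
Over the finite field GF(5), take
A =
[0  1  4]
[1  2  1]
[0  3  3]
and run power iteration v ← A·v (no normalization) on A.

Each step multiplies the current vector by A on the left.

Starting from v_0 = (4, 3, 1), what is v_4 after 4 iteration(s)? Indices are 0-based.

v_0 = (4, 3, 1).
v_1 = A·v_0 = (2, 1, 2).
v_2 = A·v_1 = (4, 1, 4).
v_3 = A·v_2 = (2, 0, 0).
v_4 = A·v_3 = (0, 2, 0).

v_4 = (0, 2, 0)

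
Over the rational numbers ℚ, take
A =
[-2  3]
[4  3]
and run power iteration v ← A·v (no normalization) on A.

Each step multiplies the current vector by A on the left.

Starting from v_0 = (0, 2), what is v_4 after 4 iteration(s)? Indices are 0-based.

v_4 = (222, 906)

v_0 = (0, 2).
v_1 = A·v_0 = (6, 6).
v_2 = A·v_1 = (6, 42).
v_3 = A·v_2 = (114, 150).
v_4 = A·v_3 = (222, 906).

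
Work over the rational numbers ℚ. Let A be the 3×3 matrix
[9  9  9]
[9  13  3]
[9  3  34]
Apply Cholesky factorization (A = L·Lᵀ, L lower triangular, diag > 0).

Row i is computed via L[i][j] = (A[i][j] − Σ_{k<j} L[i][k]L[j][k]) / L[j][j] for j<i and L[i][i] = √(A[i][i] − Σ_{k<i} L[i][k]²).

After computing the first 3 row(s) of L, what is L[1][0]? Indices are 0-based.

L[1][0] = 3

Step 1: L[0][0] = √(9) = 3.
  L[1][0] = (9) / L[0][0] = 3.
Step 2: L[1][1] = √(4) = 2.
  L[2][0] = (9) / L[0][0] = 3.
  L[2][1] = (-6) / L[1][1] = -3.
Step 3: L[2][2] = √(16) = 4.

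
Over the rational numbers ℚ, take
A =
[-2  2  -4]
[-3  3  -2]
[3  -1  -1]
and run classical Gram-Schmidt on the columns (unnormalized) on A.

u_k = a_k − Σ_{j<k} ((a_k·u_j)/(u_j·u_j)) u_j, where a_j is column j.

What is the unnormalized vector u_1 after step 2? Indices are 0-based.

Step 1: u_0 = a_0 = (-2, -3, 3).
Step 2: u_1 = a_1 − (-8/11)·u_0 = (6/11, 9/11, 13/11).

u_1 = (6/11, 9/11, 13/11)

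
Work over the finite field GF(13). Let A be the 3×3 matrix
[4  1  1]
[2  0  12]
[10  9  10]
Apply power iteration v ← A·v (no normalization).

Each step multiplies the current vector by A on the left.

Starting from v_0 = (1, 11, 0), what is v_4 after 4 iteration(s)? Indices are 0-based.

v_0 = (1, 11, 0).
v_1 = A·v_0 = (2, 2, 5).
v_2 = A·v_1 = (2, 12, 10).
v_3 = A·v_2 = (4, 7, 7).
v_4 = A·v_3 = (4, 1, 4).

v_4 = (4, 1, 4)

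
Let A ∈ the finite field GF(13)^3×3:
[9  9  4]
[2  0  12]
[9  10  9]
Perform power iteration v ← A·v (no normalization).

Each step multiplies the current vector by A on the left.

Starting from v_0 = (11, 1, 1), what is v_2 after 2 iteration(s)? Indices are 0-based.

v_0 = (11, 1, 1).
v_1 = A·v_0 = (8, 8, 1).
v_2 = A·v_1 = (5, 2, 5).

v_2 = (5, 2, 5)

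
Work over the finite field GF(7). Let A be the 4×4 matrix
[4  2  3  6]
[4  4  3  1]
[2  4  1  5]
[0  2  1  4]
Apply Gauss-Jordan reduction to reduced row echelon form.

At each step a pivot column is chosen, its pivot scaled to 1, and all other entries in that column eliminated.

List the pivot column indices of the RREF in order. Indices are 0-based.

pivot columns: 0, 1, 2

[1] R0 /= 4  ⇒  (1, 4, 6, 5)
     R1 -= 4·R0  ⇒  (0, 2, 0, 2)
     R2 -= 2·R0  ⇒  (0, 3, 3, 2)
[2] R1 /= 2  ⇒  (0, 1, 0, 1)
     R0 -= 4·R1  ⇒  (1, 0, 6, 1)
     R2 -= 3·R1  ⇒  (0, 0, 3, 6)
     R3 -= 2·R1  ⇒  (0, 0, 1, 2)
[3] R2 /= 3  ⇒  (0, 0, 1, 2)
     R0 -= 6·R2  ⇒  (1, 0, 0, 3)
     R3 -= 1·R2  ⇒  (0, 0, 0, 0)
column 3 empty below row 3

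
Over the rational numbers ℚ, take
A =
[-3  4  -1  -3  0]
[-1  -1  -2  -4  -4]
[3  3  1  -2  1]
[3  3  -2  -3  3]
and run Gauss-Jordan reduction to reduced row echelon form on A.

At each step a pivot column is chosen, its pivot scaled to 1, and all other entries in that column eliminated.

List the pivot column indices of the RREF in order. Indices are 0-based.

step 1: normalize row 0 (÷-3) = (1, -4/3, 1/3, 1, 0)
  row 1: subtract -1×row0 = (0, -7/3, -5/3, -3, -4)
  row 2: subtract 3×row0 = (0, 7, 0, -5, 1)
  row 3: subtract 3×row0 = (0, 7, -3, -6, 3)
step 2: normalize row 1 (÷-7/3) = (0, 1, 5/7, 9/7, 12/7)
  row 0: subtract -4/3×row1 = (1, 0, 9/7, 19/7, 16/7)
  row 2: subtract 7×row1 = (0, 0, -5, -14, -11)
  row 3: subtract 7×row1 = (0, 0, -8, -15, -9)
step 3: normalize row 2 (÷-5) = (0, 0, 1, 14/5, 11/5)
  row 0: subtract 9/7×row2 = (1, 0, 0, -31/35, -19/35)
  row 1: subtract 5/7×row2 = (0, 1, 0, -5/7, 1/7)
  row 3: subtract -8×row2 = (0, 0, 0, 37/5, 43/5)
step 4: normalize row 3 (÷37/5) = (0, 0, 0, 1, 43/37)
  row 0: subtract -31/35×row3 = (1, 0, 0, 0, 18/37)
  row 1: subtract -5/7×row3 = (0, 1, 0, 0, 36/37)
  row 2: subtract 14/5×row3 = (0, 0, 1, 0, -39/37)

pivot columns: 0, 1, 2, 3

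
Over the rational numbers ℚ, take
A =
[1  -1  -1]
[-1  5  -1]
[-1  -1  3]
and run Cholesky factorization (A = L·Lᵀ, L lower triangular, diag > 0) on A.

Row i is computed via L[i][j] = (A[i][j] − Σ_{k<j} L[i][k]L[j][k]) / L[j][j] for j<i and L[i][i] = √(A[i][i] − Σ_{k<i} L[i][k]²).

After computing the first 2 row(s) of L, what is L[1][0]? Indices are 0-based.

L[1][0] = -1

Step 1: L[0][0] = √(1) = 1.
  L[1][0] = (-1) / L[0][0] = -1.
Step 2: L[1][1] = √(4) = 2.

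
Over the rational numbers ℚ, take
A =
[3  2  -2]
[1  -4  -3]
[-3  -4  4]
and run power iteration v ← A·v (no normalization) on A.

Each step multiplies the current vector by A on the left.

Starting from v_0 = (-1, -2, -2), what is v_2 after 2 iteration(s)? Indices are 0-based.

v_2 = (11, -64, -31)

v_0 = (-1, -2, -2).
v_1 = A·v_0 = (-3, 13, 3).
v_2 = A·v_1 = (11, -64, -31).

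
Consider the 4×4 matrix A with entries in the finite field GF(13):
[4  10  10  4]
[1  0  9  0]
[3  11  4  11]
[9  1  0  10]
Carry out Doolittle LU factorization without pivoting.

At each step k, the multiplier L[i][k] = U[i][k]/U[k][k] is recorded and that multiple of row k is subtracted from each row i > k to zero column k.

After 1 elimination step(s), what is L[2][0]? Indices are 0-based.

L[2][0] = 4

Step 1: pivot at (0,0) is 4.
  row1 ← row1 − (10)·row0  ⇒  L[1][0]=10, U row1=(0, 4, 0, 12)
  row2 ← row2 − (4)·row0  ⇒  L[2][0]=4, U row2=(0, 10, 3, 8)
  row3 ← row3 − (12)·row0  ⇒  L[3][0]=12, U row3=(0, 11, 10, 1)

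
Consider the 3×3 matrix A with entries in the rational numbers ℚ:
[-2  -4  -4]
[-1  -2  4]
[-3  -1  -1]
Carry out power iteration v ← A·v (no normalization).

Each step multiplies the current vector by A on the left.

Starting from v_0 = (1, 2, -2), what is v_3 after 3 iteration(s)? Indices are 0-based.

v_3 = (-288, -12, -242)

v_0 = (1, 2, -2).
v_1 = A·v_0 = (-2, -13, -3).
v_2 = A·v_1 = (68, 16, 22).
v_3 = A·v_2 = (-288, -12, -242).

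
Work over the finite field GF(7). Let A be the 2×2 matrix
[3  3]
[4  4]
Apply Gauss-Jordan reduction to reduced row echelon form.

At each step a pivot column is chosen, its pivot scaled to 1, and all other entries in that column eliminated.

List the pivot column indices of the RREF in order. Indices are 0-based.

[1] R0 /= 3  ⇒  (1, 1)
     R1 -= 4·R0  ⇒  (0, 0)
column 1 empty below row 1

pivot columns: 0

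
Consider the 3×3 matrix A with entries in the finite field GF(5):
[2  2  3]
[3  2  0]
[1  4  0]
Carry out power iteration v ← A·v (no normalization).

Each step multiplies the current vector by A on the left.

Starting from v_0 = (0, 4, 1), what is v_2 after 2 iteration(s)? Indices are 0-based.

v_2 = (1, 4, 3)

v_0 = (0, 4, 1).
v_1 = A·v_0 = (1, 3, 1).
v_2 = A·v_1 = (1, 4, 3).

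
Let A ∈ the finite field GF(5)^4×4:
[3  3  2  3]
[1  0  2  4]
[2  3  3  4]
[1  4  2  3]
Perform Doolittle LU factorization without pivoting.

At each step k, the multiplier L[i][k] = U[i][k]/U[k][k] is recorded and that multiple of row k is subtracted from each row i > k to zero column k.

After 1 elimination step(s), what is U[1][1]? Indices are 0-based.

U[1][1] = 4

k=0: U[0][0]=3
  eliminate (1,0): mult=2, new row 1: (0, 4, 3, 3); set L[1][0]=2
  eliminate (2,0): mult=4, new row 2: (0, 1, 0, 2); set L[2][0]=4
  eliminate (3,0): mult=2, new row 3: (0, 3, 3, 2); set L[3][0]=2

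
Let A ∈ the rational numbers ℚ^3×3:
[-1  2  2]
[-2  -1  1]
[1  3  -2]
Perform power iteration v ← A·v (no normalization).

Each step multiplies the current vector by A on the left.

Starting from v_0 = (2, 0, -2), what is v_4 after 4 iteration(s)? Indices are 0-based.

v_4 = (186, 282, -546)

v_0 = (2, 0, -2).
v_1 = A·v_0 = (-6, -6, 6).
v_2 = A·v_1 = (6, 24, -36).
v_3 = A·v_2 = (-30, -72, 150).
v_4 = A·v_3 = (186, 282, -546).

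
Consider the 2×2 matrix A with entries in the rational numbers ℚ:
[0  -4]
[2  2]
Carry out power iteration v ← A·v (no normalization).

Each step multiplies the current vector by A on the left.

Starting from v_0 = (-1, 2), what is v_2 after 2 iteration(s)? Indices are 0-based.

v_2 = (-8, -12)

v_0 = (-1, 2).
v_1 = A·v_0 = (-8, 2).
v_2 = A·v_1 = (-8, -12).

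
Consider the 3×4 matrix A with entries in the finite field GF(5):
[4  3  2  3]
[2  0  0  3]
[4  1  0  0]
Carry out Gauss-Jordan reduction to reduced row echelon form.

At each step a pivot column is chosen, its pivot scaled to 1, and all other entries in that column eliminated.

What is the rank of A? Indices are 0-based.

rank = 3

pivot(0,0)=4: scale R0 → (1, 2, 3, 2)
  clear (1,0): R1 −= (2)R0 → (0, 1, 4, 4)
  clear (2,0): R2 −= (4)R0 → (0, 3, 3, 2)
pivot(1,1)=1: scale R1 → (0, 1, 4, 4)
  clear (0,1): R0 −= (2)R1 → (1, 0, 0, 4)
  clear (2,1): R2 −= (3)R1 → (0, 0, 1, 0)
pivot(2,2)=1: scale R2 → (0, 0, 1, 0)
  clear (1,2): R1 −= (4)R2 → (0, 1, 0, 4)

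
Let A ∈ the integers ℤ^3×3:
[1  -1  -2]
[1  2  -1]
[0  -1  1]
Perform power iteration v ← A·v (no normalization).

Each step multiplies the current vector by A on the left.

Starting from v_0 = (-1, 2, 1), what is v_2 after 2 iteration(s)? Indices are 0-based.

v_2 = (-5, 0, -3)

v_0 = (-1, 2, 1).
v_1 = A·v_0 = (-5, 2, -1).
v_2 = A·v_1 = (-5, 0, -3).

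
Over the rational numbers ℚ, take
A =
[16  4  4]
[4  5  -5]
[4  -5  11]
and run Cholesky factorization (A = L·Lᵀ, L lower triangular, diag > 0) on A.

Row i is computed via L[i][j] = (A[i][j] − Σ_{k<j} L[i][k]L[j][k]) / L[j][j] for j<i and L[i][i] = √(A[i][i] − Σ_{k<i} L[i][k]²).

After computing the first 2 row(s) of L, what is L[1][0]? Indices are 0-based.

Step 1: L[0][0] = √(16) = 4.
  L[1][0] = (4) / L[0][0] = 1.
Step 2: L[1][1] = √(4) = 2.

L[1][0] = 1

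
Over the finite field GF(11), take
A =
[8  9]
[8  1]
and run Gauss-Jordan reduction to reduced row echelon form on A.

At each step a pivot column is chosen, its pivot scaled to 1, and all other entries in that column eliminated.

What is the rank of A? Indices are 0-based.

rank = 2

pivot(0,0)=8: scale R0 → (1, 8)
  clear (1,0): R1 −= (8)R0 → (0, 3)
pivot(1,1)=3: scale R1 → (0, 1)
  clear (0,1): R0 −= (8)R1 → (1, 0)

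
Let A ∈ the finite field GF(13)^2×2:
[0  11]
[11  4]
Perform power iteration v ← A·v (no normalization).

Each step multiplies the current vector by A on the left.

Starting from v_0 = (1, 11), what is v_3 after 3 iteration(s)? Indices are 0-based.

v_3 = (5, 2)

v_0 = (1, 11).
v_1 = A·v_0 = (4, 3).
v_2 = A·v_1 = (7, 4).
v_3 = A·v_2 = (5, 2).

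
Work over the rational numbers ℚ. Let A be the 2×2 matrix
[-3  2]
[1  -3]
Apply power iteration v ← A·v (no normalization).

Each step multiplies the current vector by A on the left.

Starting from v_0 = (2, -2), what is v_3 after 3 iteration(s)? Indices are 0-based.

v_3 = (-206, 148)

v_0 = (2, -2).
v_1 = A·v_0 = (-10, 8).
v_2 = A·v_1 = (46, -34).
v_3 = A·v_2 = (-206, 148).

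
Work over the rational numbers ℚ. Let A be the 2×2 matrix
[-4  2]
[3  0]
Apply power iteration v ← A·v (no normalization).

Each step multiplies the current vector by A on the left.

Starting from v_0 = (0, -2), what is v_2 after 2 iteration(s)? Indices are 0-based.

v_2 = (16, -12)

v_0 = (0, -2).
v_1 = A·v_0 = (-4, 0).
v_2 = A·v_1 = (16, -12).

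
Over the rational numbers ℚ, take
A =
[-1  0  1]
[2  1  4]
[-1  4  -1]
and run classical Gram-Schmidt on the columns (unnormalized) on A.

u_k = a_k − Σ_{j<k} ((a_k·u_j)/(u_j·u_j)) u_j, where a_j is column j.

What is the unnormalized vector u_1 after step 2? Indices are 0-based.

Step 1: u_0 = a_0 = (-1, 2, -1).
Step 2: u_1 = a_1 − (-1/3)·u_0 = (-1/3, 5/3, 11/3).

u_1 = (-1/3, 5/3, 11/3)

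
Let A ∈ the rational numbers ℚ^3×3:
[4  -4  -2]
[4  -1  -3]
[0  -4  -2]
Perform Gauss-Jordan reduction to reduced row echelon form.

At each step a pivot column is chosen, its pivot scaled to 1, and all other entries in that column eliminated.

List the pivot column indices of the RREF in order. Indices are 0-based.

pivot(0,0)=4: scale R0 → (1, -1, -1/2)
  clear (1,0): R1 −= (4)R0 → (0, 3, -1)
pivot(1,1)=3: scale R1 → (0, 1, -1/3)
  clear (0,1): R0 −= (-1)R1 → (1, 0, -5/6)
  clear (2,1): R2 −= (-4)R1 → (0, 0, -10/3)
pivot(2,2)=-10/3: scale R2 → (0, 0, 1)
  clear (0,2): R0 −= (-5/6)R2 → (1, 0, 0)
  clear (1,2): R1 −= (-1/3)R2 → (0, 1, 0)

pivot columns: 0, 1, 2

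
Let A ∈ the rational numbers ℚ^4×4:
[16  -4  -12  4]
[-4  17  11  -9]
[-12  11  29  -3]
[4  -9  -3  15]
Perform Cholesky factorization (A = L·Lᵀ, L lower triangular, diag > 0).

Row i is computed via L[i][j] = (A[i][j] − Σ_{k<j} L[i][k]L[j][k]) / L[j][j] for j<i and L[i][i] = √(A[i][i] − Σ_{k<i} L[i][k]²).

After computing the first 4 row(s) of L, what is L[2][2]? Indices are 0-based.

L[2][2] = 4

Step 1: L[0][0] = √(16) = 4.
  L[1][0] = (-4) / L[0][0] = -1.
Step 2: L[1][1] = √(16) = 4.
  L[2][0] = (-12) / L[0][0] = -3.
  L[2][1] = (8) / L[1][1] = 2.
Step 3: L[2][2] = √(16) = 4.
  L[3][0] = (4) / L[0][0] = 1.
  L[3][1] = (-8) / L[1][1] = -2.
  L[3][2] = (4) / L[2][2] = 1.
Step 4: L[3][3] = √(9) = 3.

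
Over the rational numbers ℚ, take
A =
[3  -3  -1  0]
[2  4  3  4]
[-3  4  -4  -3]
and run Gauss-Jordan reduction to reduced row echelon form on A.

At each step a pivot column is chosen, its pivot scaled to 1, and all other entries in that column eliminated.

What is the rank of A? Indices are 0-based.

step 1: normalize row 0 (÷3) = (1, -1, -1/3, 0)
  row 1: subtract 2×row0 = (0, 6, 11/3, 4)
  row 2: subtract -3×row0 = (0, 1, -5, -3)
step 2: normalize row 1 (÷6) = (0, 1, 11/18, 2/3)
  row 0: subtract -1×row1 = (1, 0, 5/18, 2/3)
  row 2: subtract 1×row1 = (0, 0, -101/18, -11/3)
step 3: normalize row 2 (÷-101/18) = (0, 0, 1, 66/101)
  row 0: subtract 5/18×row2 = (1, 0, 0, 49/101)
  row 1: subtract 11/18×row2 = (0, 1, 0, 27/101)

rank = 3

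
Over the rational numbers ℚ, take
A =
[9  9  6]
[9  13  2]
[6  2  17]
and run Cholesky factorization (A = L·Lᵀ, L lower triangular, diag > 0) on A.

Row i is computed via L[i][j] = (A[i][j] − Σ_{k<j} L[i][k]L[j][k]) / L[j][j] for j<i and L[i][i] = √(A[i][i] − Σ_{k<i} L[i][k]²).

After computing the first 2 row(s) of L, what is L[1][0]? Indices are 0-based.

Step 1: L[0][0] = √(9) = 3.
  L[1][0] = (9) / L[0][0] = 3.
Step 2: L[1][1] = √(4) = 2.

L[1][0] = 3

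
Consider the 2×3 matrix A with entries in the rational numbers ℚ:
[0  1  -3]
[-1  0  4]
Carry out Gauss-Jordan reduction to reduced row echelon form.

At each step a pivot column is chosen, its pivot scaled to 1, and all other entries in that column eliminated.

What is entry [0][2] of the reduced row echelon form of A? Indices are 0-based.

[1] R0 <-> R1
[1] R0 /= -1  ⇒  (1, 0, -4)
[2] R1 /= 1  ⇒  (0, 1, -3)

M[0][2] = -4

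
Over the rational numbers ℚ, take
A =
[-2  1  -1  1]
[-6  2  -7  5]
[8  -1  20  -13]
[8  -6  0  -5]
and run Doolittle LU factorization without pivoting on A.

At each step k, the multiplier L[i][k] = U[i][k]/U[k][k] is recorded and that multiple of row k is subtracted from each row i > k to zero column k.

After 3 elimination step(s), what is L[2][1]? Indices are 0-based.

[col 0] pivot -2
  R1 -= 3*R0 → (0, -1, -4, 2)  (L[1][0] := 3)
  R2 -= -4*R0 → (0, 3, 16, -9)  (L[2][0] := -4)
  R3 -= -4*R0 → (0, -2, -4, -1)  (L[3][0] := -4)
[col 1] pivot -1
  R2 -= -3*R1 → (0, 0, 4, -3)  (L[2][1] := -3)
  R3 -= 2*R1 → (0, 0, 4, -5)  (L[3][1] := 2)
[col 2] pivot 4
  R3 -= 1*R2 → (0, 0, 0, -2)  (L[3][2] := 1)

L[2][1] = -3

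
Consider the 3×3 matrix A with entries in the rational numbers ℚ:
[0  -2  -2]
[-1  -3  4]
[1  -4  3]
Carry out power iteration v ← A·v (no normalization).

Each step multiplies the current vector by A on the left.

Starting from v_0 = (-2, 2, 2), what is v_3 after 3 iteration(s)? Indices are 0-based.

v_0 = (-2, 2, 2).
v_1 = A·v_0 = (-8, 4, -4).
v_2 = A·v_1 = (0, -20, -36).
v_3 = A·v_2 = (112, -84, -28).

v_3 = (112, -84, -28)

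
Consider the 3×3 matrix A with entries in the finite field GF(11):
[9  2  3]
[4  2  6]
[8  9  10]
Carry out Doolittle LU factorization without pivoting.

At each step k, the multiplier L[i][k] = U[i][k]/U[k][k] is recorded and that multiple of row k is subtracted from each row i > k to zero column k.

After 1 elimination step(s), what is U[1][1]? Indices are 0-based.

Step 1: pivot at (0,0) is 9.
  row1 ← row1 − (9)·row0  ⇒  L[1][0]=9, U row1=(0, 6, 1)
  row2 ← row2 − (7)·row0  ⇒  L[2][0]=7, U row2=(0, 6, 0)

U[1][1] = 6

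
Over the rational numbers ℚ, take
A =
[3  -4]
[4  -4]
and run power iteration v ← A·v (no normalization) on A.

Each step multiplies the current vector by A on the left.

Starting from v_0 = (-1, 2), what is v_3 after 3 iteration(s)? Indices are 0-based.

v_0 = (-1, 2).
v_1 = A·v_0 = (-11, -12).
v_2 = A·v_1 = (15, 4).
v_3 = A·v_2 = (29, 44).

v_3 = (29, 44)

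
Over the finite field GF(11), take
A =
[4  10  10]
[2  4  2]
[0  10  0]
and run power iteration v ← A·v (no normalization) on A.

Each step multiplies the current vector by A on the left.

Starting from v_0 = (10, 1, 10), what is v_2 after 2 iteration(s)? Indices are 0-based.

v_0 = (10, 1, 10).
v_1 = A·v_0 = (7, 0, 10).
v_2 = A·v_1 = (7, 1, 0).

v_2 = (7, 1, 0)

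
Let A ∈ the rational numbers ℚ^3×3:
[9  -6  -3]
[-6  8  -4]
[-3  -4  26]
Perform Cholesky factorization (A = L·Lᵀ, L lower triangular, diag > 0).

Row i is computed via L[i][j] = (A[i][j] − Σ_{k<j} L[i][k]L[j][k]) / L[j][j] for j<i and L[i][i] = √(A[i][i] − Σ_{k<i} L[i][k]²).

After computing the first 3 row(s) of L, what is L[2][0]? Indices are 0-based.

Step 1: L[0][0] = √(9) = 3.
  L[1][0] = (-6) / L[0][0] = -2.
Step 2: L[1][1] = √(4) = 2.
  L[2][0] = (-3) / L[0][0] = -1.
  L[2][1] = (-6) / L[1][1] = -3.
Step 3: L[2][2] = √(16) = 4.

L[2][0] = -1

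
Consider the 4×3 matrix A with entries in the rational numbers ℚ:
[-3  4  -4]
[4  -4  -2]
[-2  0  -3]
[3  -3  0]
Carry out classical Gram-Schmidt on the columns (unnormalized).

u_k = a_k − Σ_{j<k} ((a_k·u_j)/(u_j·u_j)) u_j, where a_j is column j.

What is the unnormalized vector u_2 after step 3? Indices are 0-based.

u_2 = (-226/63, -190/63, -113/63, -16/21)

Step 1: u_0 = a_0 = (-3, 4, -2, 3).
Step 2: u_1 = a_1 − (-37/38)·u_0 = (41/38, -2/19, -37/19, -3/38).
Step 3: u_2 = a_2 − (5/19)·u_0 − (22/63)·u_1 = (-226/63, -190/63, -113/63, -16/21).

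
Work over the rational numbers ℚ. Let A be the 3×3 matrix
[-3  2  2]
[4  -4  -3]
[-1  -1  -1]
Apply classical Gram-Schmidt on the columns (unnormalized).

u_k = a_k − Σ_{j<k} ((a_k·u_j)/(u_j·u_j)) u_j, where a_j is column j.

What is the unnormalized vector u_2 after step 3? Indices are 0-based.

u_2 = (8/21, 5/21, -4/21)

Step 1: u_0 = a_0 = (-3, 4, -1).
Step 2: u_1 = a_1 − (-21/26)·u_0 = (-11/26, -10/13, -47/26).
Step 3: u_2 = a_2 − (-17/26)·u_0 − (17/21)·u_1 = (8/21, 5/21, -4/21).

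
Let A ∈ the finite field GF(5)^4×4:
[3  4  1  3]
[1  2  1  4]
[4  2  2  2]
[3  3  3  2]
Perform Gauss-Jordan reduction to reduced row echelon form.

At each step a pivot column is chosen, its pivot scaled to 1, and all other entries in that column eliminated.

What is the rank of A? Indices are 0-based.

rank = 3

pivot(0,0)=3: scale R0 → (1, 3, 2, 1)
  clear (1,0): R1 −= (1)R0 → (0, 4, 4, 3)
  clear (2,0): R2 −= (4)R0 → (0, 0, 4, 3)
  clear (3,0): R3 −= (3)R0 → (0, 4, 2, 4)
pivot(1,1)=4: scale R1 → (0, 1, 1, 2)
  clear (0,1): R0 −= (3)R1 → (1, 0, 4, 0)
  clear (3,1): R3 −= (4)R1 → (0, 0, 3, 1)
pivot(2,2)=4: scale R2 → (0, 0, 1, 2)
  clear (0,2): R0 −= (4)R2 → (1, 0, 0, 2)
  clear (1,2): R1 −= (1)R2 → (0, 1, 0, 0)
  clear (3,2): R3 −= (3)R2 → (0, 0, 0, 0)
col 3: no nonzero at/below row 3; advance.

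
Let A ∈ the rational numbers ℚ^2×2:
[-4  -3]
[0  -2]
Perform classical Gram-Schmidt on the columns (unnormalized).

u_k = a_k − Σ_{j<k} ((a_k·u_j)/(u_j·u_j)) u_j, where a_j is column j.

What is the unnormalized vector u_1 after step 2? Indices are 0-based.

Step 1: u_0 = a_0 = (-4, 0).
Step 2: u_1 = a_1 − (3/4)·u_0 = (0, -2).

u_1 = (0, -2)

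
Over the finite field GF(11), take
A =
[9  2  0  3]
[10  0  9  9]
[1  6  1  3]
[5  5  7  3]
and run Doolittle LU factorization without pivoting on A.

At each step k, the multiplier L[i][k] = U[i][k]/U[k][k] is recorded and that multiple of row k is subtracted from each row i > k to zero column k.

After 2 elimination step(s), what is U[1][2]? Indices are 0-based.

U[1][2] = 9

[col 0] pivot 9
  R1 -= 6*R0 → (0, 10, 9, 2)  (L[1][0] := 6)
  R2 -= 5*R0 → (0, 7, 1, 10)  (L[2][0] := 5)
  R3 -= 3*R0 → (0, 10, 7, 5)  (L[3][0] := 3)
[col 1] pivot 10
  R2 -= 4*R1 → (0, 0, 9, 2)  (L[2][1] := 4)
  R3 -= 1*R1 → (0, 0, 9, 3)  (L[3][1] := 1)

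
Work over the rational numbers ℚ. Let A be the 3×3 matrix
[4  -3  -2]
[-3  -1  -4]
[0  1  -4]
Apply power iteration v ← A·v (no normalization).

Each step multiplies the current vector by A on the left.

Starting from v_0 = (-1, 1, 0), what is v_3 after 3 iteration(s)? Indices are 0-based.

v_3 = (-185, 101, 23)

v_0 = (-1, 1, 0).
v_1 = A·v_0 = (-7, 2, 1).
v_2 = A·v_1 = (-36, 15, -2).
v_3 = A·v_2 = (-185, 101, 23).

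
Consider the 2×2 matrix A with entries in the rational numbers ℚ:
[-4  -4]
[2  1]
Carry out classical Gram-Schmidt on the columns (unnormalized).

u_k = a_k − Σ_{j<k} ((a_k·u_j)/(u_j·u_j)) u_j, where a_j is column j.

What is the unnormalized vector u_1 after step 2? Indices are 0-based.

Step 1: u_0 = a_0 = (-4, 2).
Step 2: u_1 = a_1 − (9/10)·u_0 = (-2/5, -4/5).

u_1 = (-2/5, -4/5)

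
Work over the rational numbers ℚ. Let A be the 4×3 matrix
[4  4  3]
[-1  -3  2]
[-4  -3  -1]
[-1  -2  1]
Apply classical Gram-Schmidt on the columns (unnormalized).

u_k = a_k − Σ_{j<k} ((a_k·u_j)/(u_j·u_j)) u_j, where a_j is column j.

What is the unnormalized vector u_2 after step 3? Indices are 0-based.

u_2 = (321/203, 96/203, 276/203, 12/29)

Step 1: u_0 = a_0 = (4, -1, -4, -1).
Step 2: u_1 = a_1 − (33/34)·u_0 = (2/17, -69/34, 15/17, -35/34).
Step 3: u_2 = a_2 − (13/34)·u_0 − (-191/203)·u_1 = (321/203, 96/203, 276/203, 12/29).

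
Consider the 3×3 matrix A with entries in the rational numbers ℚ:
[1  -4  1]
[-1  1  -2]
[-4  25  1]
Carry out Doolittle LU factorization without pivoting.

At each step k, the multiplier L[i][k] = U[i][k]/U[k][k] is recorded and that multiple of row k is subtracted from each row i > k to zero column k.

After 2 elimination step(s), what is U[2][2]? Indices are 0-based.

[col 0] pivot 1
  R1 -= -1*R0 → (0, -3, -1)  (L[1][0] := -1)
  R2 -= -4*R0 → (0, 9, 5)  (L[2][0] := -4)
[col 1] pivot -3
  R2 -= -3*R1 → (0, 0, 2)  (L[2][1] := -3)

U[2][2] = 2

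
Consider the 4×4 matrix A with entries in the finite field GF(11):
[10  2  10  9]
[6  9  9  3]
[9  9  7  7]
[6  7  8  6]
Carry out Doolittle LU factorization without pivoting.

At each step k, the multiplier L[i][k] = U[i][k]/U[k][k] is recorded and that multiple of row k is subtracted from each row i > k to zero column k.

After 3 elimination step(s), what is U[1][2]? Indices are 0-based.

Step 1: pivot at (0,0) is 10.
  row1 ← row1 − (5)·row0  ⇒  L[1][0]=5, U row1=(0, 10, 3, 2)
  row2 ← row2 − (2)·row0  ⇒  L[2][0]=2, U row2=(0, 5, 9, 0)
  row3 ← row3 − (5)·row0  ⇒  L[3][0]=5, U row3=(0, 8, 2, 5)
Step 2: pivot at (1,1) is 10.
  row2 ← row2 − (6)·row1  ⇒  L[2][1]=6, U row2=(0, 0, 2, 10)
  row3 ← row3 − (3)·row1  ⇒  L[3][1]=3, U row3=(0, 0, 4, 10)
Step 3: pivot at (2,2) is 2.
  row3 ← row3 − (2)·row2  ⇒  L[3][2]=2, U row3=(0, 0, 0, 1)

U[1][2] = 3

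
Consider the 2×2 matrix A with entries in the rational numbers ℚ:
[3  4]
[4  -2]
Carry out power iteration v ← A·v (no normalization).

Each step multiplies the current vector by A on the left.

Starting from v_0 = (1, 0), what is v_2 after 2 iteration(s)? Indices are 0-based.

v_0 = (1, 0).
v_1 = A·v_0 = (3, 4).
v_2 = A·v_1 = (25, 4).

v_2 = (25, 4)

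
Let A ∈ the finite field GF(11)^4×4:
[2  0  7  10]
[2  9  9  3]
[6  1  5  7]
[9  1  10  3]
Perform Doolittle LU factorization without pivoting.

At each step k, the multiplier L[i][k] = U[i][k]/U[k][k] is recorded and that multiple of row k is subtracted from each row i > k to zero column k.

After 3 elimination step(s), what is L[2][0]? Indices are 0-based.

L[2][0] = 3

k=0: U[0][0]=2
  eliminate (1,0): mult=1, new row 1: (0, 9, 2, 4); set L[1][0]=1
  eliminate (2,0): mult=3, new row 2: (0, 1, 6, 10); set L[2][0]=3
  eliminate (3,0): mult=10, new row 3: (0, 1, 6, 2); set L[3][0]=10
k=1: U[1][1]=9
  eliminate (2,1): mult=5, new row 2: (0, 0, 7, 1); set L[2][1]=5
  eliminate (3,1): mult=5, new row 3: (0, 0, 7, 4); set L[3][1]=5
k=2: U[2][2]=7
  eliminate (3,2): mult=1, new row 3: (0, 0, 0, 3); set L[3][2]=1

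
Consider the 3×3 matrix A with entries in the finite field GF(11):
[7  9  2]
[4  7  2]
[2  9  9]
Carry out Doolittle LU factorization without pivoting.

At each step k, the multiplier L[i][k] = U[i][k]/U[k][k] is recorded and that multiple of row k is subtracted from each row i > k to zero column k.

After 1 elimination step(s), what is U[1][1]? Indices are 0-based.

U[1][1] = 5

k=0: U[0][0]=7
  eliminate (1,0): mult=10, new row 1: (0, 5, 4); set L[1][0]=10
  eliminate (2,0): mult=5, new row 2: (0, 8, 10); set L[2][0]=5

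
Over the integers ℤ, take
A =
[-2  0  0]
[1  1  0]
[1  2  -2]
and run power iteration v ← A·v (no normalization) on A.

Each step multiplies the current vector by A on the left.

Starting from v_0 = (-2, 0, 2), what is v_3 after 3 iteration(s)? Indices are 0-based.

v_0 = (-2, 0, 2).
v_1 = A·v_0 = (4, -2, -6).
v_2 = A·v_1 = (-8, 2, 12).
v_3 = A·v_2 = (16, -6, -28).

v_3 = (16, -6, -28)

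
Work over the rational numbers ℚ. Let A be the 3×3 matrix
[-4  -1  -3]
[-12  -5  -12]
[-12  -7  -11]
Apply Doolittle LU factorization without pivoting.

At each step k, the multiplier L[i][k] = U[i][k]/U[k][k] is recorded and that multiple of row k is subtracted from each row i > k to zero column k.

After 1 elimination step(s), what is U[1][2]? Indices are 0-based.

U[1][2] = -3

k=0: U[0][0]=-4
  eliminate (1,0): mult=3, new row 1: (0, -2, -3); set L[1][0]=3
  eliminate (2,0): mult=3, new row 2: (0, -4, -2); set L[2][0]=3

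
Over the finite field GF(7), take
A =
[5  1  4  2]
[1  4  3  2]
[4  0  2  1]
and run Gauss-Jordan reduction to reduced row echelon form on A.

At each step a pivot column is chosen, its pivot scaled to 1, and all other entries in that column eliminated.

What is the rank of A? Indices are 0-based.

[1] R0 /= 5  ⇒  (1, 3, 5, 6)
     R1 -= 1·R0  ⇒  (0, 1, 5, 3)
     R2 -= 4·R0  ⇒  (0, 2, 3, 5)
[2] R1 /= 1  ⇒  (0, 1, 5, 3)
     R0 -= 3·R1  ⇒  (1, 0, 4, 4)
     R2 -= 2·R1  ⇒  (0, 0, 0, 6)
column 2 empty below row 2
[3] R2 /= 6  ⇒  (0, 0, 0, 1)
     R0 -= 4·R2  ⇒  (1, 0, 4, 0)
     R1 -= 3·R2  ⇒  (0, 1, 5, 0)

rank = 3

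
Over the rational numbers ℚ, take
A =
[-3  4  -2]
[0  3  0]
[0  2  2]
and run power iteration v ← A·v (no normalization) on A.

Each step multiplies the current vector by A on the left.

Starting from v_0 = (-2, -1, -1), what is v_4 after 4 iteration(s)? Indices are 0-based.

v_0 = (-2, -1, -1).
v_1 = A·v_0 = (4, -3, -4).
v_2 = A·v_1 = (-16, -9, -14).
v_3 = A·v_2 = (40, -27, -46).
v_4 = A·v_3 = (-136, -81, -146).

v_4 = (-136, -81, -146)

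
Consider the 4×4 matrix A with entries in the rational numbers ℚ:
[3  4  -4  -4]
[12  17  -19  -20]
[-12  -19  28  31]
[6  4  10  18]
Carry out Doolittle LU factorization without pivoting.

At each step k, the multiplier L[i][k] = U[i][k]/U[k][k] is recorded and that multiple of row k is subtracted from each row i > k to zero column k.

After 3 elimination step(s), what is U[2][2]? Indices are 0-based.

k=0: U[0][0]=3
  eliminate (1,0): mult=4, new row 1: (0, 1, -3, -4); set L[1][0]=4
  eliminate (2,0): mult=-4, new row 2: (0, -3, 12, 15); set L[2][0]=-4
  eliminate (3,0): mult=2, new row 3: (0, -4, 18, 26); set L[3][0]=2
k=1: U[1][1]=1
  eliminate (2,1): mult=-3, new row 2: (0, 0, 3, 3); set L[2][1]=-3
  eliminate (3,1): mult=-4, new row 3: (0, 0, 6, 10); set L[3][1]=-4
k=2: U[2][2]=3
  eliminate (3,2): mult=2, new row 3: (0, 0, 0, 4); set L[3][2]=2

U[2][2] = 3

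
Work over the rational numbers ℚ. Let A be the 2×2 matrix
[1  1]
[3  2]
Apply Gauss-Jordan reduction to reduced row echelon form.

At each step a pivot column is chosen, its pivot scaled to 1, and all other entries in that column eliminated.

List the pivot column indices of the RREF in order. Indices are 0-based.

pivot columns: 0, 1

pivot(0,0)=1: scale R0 → (1, 1)
  clear (1,0): R1 −= (3)R0 → (0, -1)
pivot(1,1)=-1: scale R1 → (0, 1)
  clear (0,1): R0 −= (1)R1 → (1, 0)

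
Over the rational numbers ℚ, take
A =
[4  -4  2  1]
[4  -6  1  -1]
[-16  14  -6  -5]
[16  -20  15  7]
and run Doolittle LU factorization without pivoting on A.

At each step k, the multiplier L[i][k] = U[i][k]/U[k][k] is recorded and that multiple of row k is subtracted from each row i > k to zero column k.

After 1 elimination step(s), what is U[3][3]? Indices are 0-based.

Step 1: pivot at (0,0) is 4.
  row1 ← row1 − (1)·row0  ⇒  L[1][0]=1, U row1=(0, -2, -1, -2)
  row2 ← row2 − (-4)·row0  ⇒  L[2][0]=-4, U row2=(0, -2, 2, -1)
  row3 ← row3 − (4)·row0  ⇒  L[3][0]=4, U row3=(0, -4, 7, 3)

U[3][3] = 3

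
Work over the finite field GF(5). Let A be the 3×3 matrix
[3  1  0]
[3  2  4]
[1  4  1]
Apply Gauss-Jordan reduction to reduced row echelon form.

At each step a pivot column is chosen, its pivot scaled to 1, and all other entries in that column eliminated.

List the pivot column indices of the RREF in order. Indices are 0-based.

pivot columns: 0, 1, 2

pivot(0,0)=3: scale R0 → (1, 2, 0)
  clear (1,0): R1 −= (3)R0 → (0, 1, 4)
  clear (2,0): R2 −= (1)R0 → (0, 2, 1)
pivot(1,1)=1: scale R1 → (0, 1, 4)
  clear (0,1): R0 −= (2)R1 → (1, 0, 2)
  clear (2,1): R2 −= (2)R1 → (0, 0, 3)
pivot(2,2)=3: scale R2 → (0, 0, 1)
  clear (0,2): R0 −= (2)R2 → (1, 0, 0)
  clear (1,2): R1 −= (4)R2 → (0, 1, 0)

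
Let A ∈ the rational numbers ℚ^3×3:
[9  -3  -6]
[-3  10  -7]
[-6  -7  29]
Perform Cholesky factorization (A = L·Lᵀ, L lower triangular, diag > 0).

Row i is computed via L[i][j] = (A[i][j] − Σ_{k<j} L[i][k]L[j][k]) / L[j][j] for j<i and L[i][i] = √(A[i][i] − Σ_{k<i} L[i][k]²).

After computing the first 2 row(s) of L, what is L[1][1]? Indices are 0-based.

Step 1: L[0][0] = √(9) = 3.
  L[1][0] = (-3) / L[0][0] = -1.
Step 2: L[1][1] = √(9) = 3.

L[1][1] = 3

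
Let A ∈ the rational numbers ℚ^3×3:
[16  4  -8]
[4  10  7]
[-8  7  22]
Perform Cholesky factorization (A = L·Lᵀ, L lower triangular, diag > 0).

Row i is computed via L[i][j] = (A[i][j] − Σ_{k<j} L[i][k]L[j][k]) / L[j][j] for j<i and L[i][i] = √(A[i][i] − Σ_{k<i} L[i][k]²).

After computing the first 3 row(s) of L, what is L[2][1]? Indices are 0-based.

L[2][1] = 3

Step 1: L[0][0] = √(16) = 4.
  L[1][0] = (4) / L[0][0] = 1.
Step 2: L[1][1] = √(9) = 3.
  L[2][0] = (-8) / L[0][0] = -2.
  L[2][1] = (9) / L[1][1] = 3.
Step 3: L[2][2] = √(9) = 3.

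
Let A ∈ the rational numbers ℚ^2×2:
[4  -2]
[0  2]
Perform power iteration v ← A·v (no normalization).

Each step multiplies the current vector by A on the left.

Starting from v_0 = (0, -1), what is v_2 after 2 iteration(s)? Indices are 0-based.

v_0 = (0, -1).
v_1 = A·v_0 = (2, -2).
v_2 = A·v_1 = (12, -4).

v_2 = (12, -4)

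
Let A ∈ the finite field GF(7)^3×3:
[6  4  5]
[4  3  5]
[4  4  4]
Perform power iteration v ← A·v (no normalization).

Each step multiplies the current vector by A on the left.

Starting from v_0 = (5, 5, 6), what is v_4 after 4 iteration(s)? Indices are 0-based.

v_0 = (5, 5, 6).
v_1 = A·v_0 = (3, 2, 1).
v_2 = A·v_1 = (3, 2, 3).
v_3 = A·v_2 = (6, 5, 4).
v_4 = A·v_3 = (6, 3, 4).

v_4 = (6, 3, 4)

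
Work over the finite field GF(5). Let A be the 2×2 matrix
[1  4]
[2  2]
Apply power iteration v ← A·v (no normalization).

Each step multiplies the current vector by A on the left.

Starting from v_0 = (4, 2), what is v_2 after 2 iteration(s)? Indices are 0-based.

v_2 = (0, 3)

v_0 = (4, 2).
v_1 = A·v_0 = (2, 2).
v_2 = A·v_1 = (0, 3).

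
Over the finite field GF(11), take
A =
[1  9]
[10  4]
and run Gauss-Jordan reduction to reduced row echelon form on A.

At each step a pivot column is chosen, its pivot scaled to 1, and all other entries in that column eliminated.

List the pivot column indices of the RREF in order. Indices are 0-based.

pivot columns: 0, 1

pivot(0,0)=1: scale R0 → (1, 9)
  clear (1,0): R1 −= (10)R0 → (0, 2)
pivot(1,1)=2: scale R1 → (0, 1)
  clear (0,1): R0 −= (9)R1 → (1, 0)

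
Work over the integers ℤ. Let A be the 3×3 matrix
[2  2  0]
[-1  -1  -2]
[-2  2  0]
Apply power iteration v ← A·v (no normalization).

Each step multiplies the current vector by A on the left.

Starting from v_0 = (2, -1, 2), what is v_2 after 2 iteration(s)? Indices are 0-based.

v_2 = (-6, 15, -14)

v_0 = (2, -1, 2).
v_1 = A·v_0 = (2, -5, -6).
v_2 = A·v_1 = (-6, 15, -14).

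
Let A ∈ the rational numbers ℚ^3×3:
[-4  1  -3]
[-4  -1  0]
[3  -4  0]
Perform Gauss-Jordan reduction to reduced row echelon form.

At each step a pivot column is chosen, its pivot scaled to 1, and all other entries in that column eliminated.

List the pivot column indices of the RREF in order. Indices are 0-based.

[1] R0 /= -4  ⇒  (1, -1/4, 3/4)
     R1 -= -4·R0  ⇒  (0, -2, 3)
     R2 -= 3·R0  ⇒  (0, -13/4, -9/4)
[2] R1 /= -2  ⇒  (0, 1, -3/2)
     R0 -= -1/4·R1  ⇒  (1, 0, 3/8)
     R2 -= -13/4·R1  ⇒  (0, 0, -57/8)
[3] R2 /= -57/8  ⇒  (0, 0, 1)
     R0 -= 3/8·R2  ⇒  (1, 0, 0)
     R1 -= -3/2·R2  ⇒  (0, 1, 0)

pivot columns: 0, 1, 2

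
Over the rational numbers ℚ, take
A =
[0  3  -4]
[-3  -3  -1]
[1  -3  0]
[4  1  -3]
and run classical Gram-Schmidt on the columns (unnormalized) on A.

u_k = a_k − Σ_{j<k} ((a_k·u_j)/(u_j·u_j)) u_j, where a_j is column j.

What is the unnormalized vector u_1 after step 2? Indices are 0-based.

u_1 = (3, -24/13, -44/13, -7/13)

Step 1: u_0 = a_0 = (0, -3, 1, 4).
Step 2: u_1 = a_1 − (5/13)·u_0 = (3, -24/13, -44/13, -7/13).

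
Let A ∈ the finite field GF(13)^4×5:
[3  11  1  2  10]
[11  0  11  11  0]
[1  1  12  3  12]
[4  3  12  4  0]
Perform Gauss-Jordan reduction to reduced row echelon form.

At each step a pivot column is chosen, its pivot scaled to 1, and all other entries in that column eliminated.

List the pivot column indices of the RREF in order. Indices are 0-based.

pivot columns: 0, 1, 2, 3

[1] R0 /= 3  ⇒  (1, 8, 9, 5, 12)
     R1 -= 11·R0  ⇒  (0, 3, 3, 8, 11)
     R2 -= 1·R0  ⇒  (0, 6, 3, 11, 0)
     R3 -= 4·R0  ⇒  (0, 10, 2, 10, 4)
[2] R1 /= 3  ⇒  (0, 1, 1, 7, 8)
     R0 -= 8·R1  ⇒  (1, 0, 1, 1, 0)
     R2 -= 6·R1  ⇒  (0, 0, 10, 8, 4)
     R3 -= 10·R1  ⇒  (0, 0, 5, 5, 2)
[3] R2 /= 10  ⇒  (0, 0, 1, 6, 3)
     R0 -= 1·R2  ⇒  (1, 0, 0, 8, 10)
     R1 -= 1·R2  ⇒  (0, 1, 0, 1, 5)
     R3 -= 5·R2  ⇒  (0, 0, 0, 1, 0)
[4] R3 /= 1  ⇒  (0, 0, 0, 1, 0)
     R0 -= 8·R3  ⇒  (1, 0, 0, 0, 10)
     R1 -= 1·R3  ⇒  (0, 1, 0, 0, 5)
     R2 -= 6·R3  ⇒  (0, 0, 1, 0, 3)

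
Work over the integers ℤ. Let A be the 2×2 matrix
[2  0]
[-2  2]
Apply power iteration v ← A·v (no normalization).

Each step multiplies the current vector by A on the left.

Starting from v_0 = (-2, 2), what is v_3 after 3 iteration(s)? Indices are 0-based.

v_3 = (-16, 64)

v_0 = (-2, 2).
v_1 = A·v_0 = (-4, 8).
v_2 = A·v_1 = (-8, 24).
v_3 = A·v_2 = (-16, 64).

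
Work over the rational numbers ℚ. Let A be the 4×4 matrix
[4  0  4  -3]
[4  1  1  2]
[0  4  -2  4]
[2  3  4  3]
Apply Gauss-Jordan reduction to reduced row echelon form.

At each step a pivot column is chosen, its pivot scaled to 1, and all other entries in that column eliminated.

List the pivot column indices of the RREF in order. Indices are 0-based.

step 1: normalize row 0 (÷4) = (1, 0, 1, -3/4)
  row 1: subtract 4×row0 = (0, 1, -3, 5)
  row 3: subtract 2×row0 = (0, 3, 2, 9/2)
step 2: normalize row 1 (÷1) = (0, 1, -3, 5)
  row 2: subtract 4×row1 = (0, 0, 10, -16)
  row 3: subtract 3×row1 = (0, 0, 11, -21/2)
step 3: normalize row 2 (÷10) = (0, 0, 1, -8/5)
  row 0: subtract 1×row2 = (1, 0, 0, 17/20)
  row 1: subtract -3×row2 = (0, 1, 0, 1/5)
  row 3: subtract 11×row2 = (0, 0, 0, 71/10)
step 4: normalize row 3 (÷71/10) = (0, 0, 0, 1)
  row 0: subtract 17/20×row3 = (1, 0, 0, 0)
  row 1: subtract 1/5×row3 = (0, 1, 0, 0)
  row 2: subtract -8/5×row3 = (0, 0, 1, 0)

pivot columns: 0, 1, 2, 3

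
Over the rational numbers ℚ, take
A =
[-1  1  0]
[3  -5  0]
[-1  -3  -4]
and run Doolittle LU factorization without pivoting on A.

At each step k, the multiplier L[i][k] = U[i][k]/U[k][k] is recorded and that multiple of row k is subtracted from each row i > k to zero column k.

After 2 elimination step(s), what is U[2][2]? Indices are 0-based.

Step 1: pivot at (0,0) is -1.
  row1 ← row1 − (-3)·row0  ⇒  L[1][0]=-3, U row1=(0, -2, 0)
  row2 ← row2 − (1)·row0  ⇒  L[2][0]=1, U row2=(0, -4, -4)
Step 2: pivot at (1,1) is -2.
  row2 ← row2 − (2)·row1  ⇒  L[2][1]=2, U row2=(0, 0, -4)

U[2][2] = -4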